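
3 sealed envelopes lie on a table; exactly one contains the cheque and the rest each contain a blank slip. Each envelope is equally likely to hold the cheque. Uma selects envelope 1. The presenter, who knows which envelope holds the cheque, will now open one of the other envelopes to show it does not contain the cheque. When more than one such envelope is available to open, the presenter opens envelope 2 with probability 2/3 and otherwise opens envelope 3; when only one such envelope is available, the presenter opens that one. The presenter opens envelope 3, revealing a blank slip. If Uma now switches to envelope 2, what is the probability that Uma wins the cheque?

Condition on the true location of the cheque.
If it is in envelope 1 (prior 1/3): envelope 2 is available but not opened, probability 1/3; weight (1/3)·(1/3) = 1/9.
If it is in envelope 2 (prior 1/3): only envelope 3 is available, probability 1; weight (1/3)·1 = 1/3.
If it is in envelope 3 (prior 1/3): the presenter opened envelope 3, so this case is ruled out; weight (1/3)·0 = 0.
The weights sum to 4/9.
So P(the cheque in envelope 2 | the presenter opened envelope 3) = (1/3) / (4/9) = 3/4.

3/4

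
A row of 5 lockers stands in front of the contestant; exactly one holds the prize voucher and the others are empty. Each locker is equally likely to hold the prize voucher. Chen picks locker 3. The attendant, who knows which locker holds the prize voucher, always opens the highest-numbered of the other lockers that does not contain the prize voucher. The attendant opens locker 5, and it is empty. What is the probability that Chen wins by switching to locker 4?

1/4

Consider each possible location of the prize voucher in turn.
If it is in any of lockers 1, 2, 3, and 4 (prior 1/5 each): locker 5 is the highest-numbered option available, probability 1; weight (1/5)·1 = 1/5 each.
If it is in locker 5 (prior 1/5): the attendant opened locker 5, so this case is ruled out; weight (1/5)·0 = 0.
The weights sum to 4/5.
So P(the prize voucher in locker 4 | the attendant opened locker 5) = (1/5) / (4/5) = 1/4.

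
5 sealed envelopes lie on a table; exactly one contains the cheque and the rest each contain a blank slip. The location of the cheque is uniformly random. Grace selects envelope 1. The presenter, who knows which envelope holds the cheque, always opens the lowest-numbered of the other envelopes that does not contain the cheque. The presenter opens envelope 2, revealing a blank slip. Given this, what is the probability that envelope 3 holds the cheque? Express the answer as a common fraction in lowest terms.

Apply Bayes' rule, conditioning on where the cheque actually is.
If it is in any of envelopes 1, 3, 4, and 5 (prior 1/5 each): envelope 2 is the lowest-numbered option available, probability 1; weight (1/5)·1 = 1/5 each.
If it is in envelope 2 (prior 1/5): the presenter opened envelope 2, so this case is ruled out; weight (1/5)·0 = 0.
The weights sum to 4/5.
So P(the cheque in envelope 3 | the presenter opened envelope 2) = (1/5) / (4/5) = 1/4.

1/4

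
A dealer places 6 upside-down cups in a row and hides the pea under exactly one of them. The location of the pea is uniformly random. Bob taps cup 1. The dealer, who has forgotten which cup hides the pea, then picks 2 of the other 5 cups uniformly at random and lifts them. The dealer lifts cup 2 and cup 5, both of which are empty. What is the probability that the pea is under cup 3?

1/4

Condition on the true location of the pea.
If it is under any of cups 1, 3, 4, and 6 (prior 1/6 each): the dealer picks exactly this set with probability 1/10 regardless, and none is the prize; weight (1/6)·(1/10) = 1/60 each.
If it is under either of cups 2 and 5 (prior 1/6 each): that cup was opened and seen not to hold the prize — ruled out; weight (1/6)·0 = 0 each.
The weights sum to 1/15.
So P(the pea under cup 3 | the dealer opened cup 2 and cup 5) = (1/60) / (1/15) = 1/4.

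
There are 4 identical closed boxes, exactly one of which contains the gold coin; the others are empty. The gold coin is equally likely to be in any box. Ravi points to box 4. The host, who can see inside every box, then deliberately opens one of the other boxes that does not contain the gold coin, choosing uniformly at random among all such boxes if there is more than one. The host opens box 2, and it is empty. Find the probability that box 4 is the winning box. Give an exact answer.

Consider each possible location of the gold coin in turn.
If it is in either of boxes 1 and 3 (prior 1/4 each): the host has 2 equally likely choices, so probability 1/2; weight (1/4)·(1/2) = 1/8 each.
If it is in box 2 (prior 1/4): the host opened box 2, so this case is ruled out; weight (1/4)·0 = 0.
If it is in box 4 (prior 1/4): the host has 3 equally likely choices, so probability 1/3; weight (1/4)·(1/3) = 1/12.
The weights sum to 1/3.
So P(the gold coin in box 4 | the host opened box 2) = (1/12) / (1/3) = 1/4.

1/4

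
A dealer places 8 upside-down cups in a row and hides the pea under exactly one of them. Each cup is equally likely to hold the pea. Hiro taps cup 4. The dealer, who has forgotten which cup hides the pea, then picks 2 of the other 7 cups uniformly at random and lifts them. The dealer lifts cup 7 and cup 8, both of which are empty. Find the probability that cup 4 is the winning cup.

1/6

Condition on the true location of the pea.
If it is under any of cups 1, 2, 3, 4, 5, and 6 (prior 1/8 each): the dealer picks exactly this set with probability 1/21 regardless, and none is the prize; weight (1/8)·(1/21) = 1/168 each.
If it is under either of cups 7 and 8 (prior 1/8 each): that cup was opened and seen not to hold the prize — ruled out; weight (1/8)·0 = 0 each.
The weights sum to 1/28.
So P(the pea under cup 4 | the dealer opened cup 7 and cup 8) = (1/168) / (1/28) = 1/6.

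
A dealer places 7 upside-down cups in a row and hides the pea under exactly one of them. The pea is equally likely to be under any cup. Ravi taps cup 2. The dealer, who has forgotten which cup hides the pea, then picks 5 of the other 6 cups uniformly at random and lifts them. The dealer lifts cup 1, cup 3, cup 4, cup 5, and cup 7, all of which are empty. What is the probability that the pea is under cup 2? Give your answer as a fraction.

Condition on the true location of the pea.
If it is under any of cups 1, 3, 4, 5, and 7 (prior 1/7 each): that cup was opened and seen not to hold the prize — ruled out; weight (1/7)·0 = 0 each.
If it is under either of cups 2 and 6 (prior 1/7 each): the dealer picks exactly this set with probability 1/6 regardless, and none is the prize; weight (1/7)·(1/6) = 1/42 each.
The weights sum to 1/21.
So P(the pea under cup 2 | the dealer opened cup 1, cup 3, cup 4, cup 5, and cup 7) = (1/42) / (1/21) = 1/2.

1/2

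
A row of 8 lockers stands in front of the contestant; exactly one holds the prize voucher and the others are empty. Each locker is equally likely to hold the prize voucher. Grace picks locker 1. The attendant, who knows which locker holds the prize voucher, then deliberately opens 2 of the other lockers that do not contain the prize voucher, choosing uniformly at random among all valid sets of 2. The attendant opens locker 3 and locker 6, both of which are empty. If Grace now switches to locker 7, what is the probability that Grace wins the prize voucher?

Consider each possible location of the prize voucher in turn.
If it is in locker 1 (prior 1/8): the attendant has 21 equally likely choices, so probability 1/21; weight (1/8)·(1/21) = 1/168.
If it is in any of lockers 2, 4, 5, 7, and 8 (prior 1/8 each): the attendant has 15 equally likely choices, so probability 1/15; weight (1/8)·(1/15) = 1/120 each.
If it is in either of lockers 3 and 6 (prior 1/8 each): that locker was opened and seen not to hold the prize — ruled out; weight (1/8)·0 = 0 each.
The weights sum to 1/21.
So P(the prize voucher in locker 7 | the attendant opened locker 3 and locker 6) = (1/120) / (1/21) = 7/40.

7/40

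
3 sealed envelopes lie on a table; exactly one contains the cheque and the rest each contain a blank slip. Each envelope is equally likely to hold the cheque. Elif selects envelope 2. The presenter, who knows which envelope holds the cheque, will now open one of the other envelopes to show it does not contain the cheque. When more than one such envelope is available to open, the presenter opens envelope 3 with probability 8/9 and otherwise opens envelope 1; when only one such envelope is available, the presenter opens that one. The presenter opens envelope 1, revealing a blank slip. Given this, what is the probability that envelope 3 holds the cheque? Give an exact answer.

9/10

Condition on the true location of the cheque.
If it is in envelope 1 (prior 1/3): the presenter opened envelope 1, so this case is ruled out; weight (1/3)·0 = 0.
If it is in envelope 2 (prior 1/3): envelope 3 is available but not opened, probability 1/9; weight (1/3)·(1/9) = 1/27.
If it is in envelope 3 (prior 1/3): only envelope 1 is available, probability 1; weight (1/3)·1 = 1/3.
The weights sum to 10/27.
So P(the cheque in envelope 3 | the presenter opened envelope 1) = (1/3) / (10/27) = 9/10.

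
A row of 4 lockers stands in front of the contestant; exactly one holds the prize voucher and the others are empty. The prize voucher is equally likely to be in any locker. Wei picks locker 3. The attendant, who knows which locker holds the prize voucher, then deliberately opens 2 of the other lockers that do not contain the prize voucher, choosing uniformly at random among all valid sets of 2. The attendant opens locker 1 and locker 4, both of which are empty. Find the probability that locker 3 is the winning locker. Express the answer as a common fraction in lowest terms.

Consider each possible location of the prize voucher in turn.
If it is in either of lockers 1 and 4 (prior 1/4 each): that locker was opened and seen not to hold the prize — ruled out; weight (1/4)·0 = 0 each.
If it is in locker 2 (prior 1/4): the attendant has no choice, probability 1; weight (1/4)·1 = 1/4.
If it is in locker 3 (prior 1/4): the attendant has 3 equally likely choices, so probability 1/3; weight (1/4)·(1/3) = 1/12.
The weights sum to 1/3.
So P(the prize voucher in locker 3 | the attendant opened locker 1 and locker 4) = (1/12) / (1/3) = 1/4.

1/4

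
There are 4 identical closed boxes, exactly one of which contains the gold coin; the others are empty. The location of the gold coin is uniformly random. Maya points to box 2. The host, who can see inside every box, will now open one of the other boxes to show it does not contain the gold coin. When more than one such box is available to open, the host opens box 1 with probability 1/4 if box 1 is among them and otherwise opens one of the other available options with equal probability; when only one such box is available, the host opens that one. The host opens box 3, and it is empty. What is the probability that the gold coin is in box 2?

3/13

Condition on the true location of the gold coin.
If it is in box 1 (prior 1/4): box 1 holds the prize so is unavailable; the host chooses uniformly among the 2 others, probability 1/2; weight (1/4)·(1/2) = 1/8.
If it is in box 2 (prior 1/4): box 1 is available but not opened; box 3 gets probability (1 − 1/4)/2 = 3/8; weight (1/4)·(3/8) = 3/32.
If it is in box 3 (prior 1/4): the host opened box 3, so this case is ruled out; weight (1/4)·0 = 0.
If it is in box 4 (prior 1/4): box 1 is available but not opened, probability 3/4; weight (1/4)·(3/4) = 3/16.
The weights sum to 13/32.
So P(the gold coin in box 2 | the host opened box 3) = (3/32) / (13/32) = 3/13.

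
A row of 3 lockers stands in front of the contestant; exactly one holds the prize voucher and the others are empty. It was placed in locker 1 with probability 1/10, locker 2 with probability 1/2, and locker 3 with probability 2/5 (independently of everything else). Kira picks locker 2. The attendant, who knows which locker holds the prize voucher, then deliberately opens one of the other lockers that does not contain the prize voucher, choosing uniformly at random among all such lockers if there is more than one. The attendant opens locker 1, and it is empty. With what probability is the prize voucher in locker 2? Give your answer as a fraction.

Condition on the true location of the prize voucher.
If it is in locker 1 (prior 1/10): the attendant opened locker 1, so this case is ruled out; weight (1/10)·0 = 0.
If it is in locker 2 (prior 1/2): the attendant has 2 equally likely choices, so probability 1/2; weight (1/2)·(1/2) = 1/4.
If it is in locker 3 (prior 2/5): the attendant has no choice, probability 1; weight (2/5)·1 = 2/5.
The weights sum to 13/20.
So P(the prize voucher in locker 2 | the attendant opened locker 1) = (1/4) / (13/20) = 5/13.

5/13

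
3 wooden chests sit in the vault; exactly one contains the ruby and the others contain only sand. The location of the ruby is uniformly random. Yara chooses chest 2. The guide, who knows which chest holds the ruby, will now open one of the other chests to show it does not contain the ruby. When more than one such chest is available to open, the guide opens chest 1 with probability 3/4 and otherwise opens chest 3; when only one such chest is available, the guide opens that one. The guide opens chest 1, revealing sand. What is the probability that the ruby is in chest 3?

Consider each possible location of the ruby in turn.
If it is in chest 1 (prior 1/3): the guide opened chest 1, so this case is ruled out; weight (1/3)·0 = 0.
If it is in chest 2 (prior 1/3): chest 1 is available, opened with probability 3/4; weight (1/3)·(3/4) = 1/4.
If it is in chest 3 (prior 1/3): only chest 1 is available, probability 1; weight (1/3)·1 = 1/3.
The weights sum to 7/12.
So P(the ruby in chest 3 | the guide opened chest 1) = (1/3) / (7/12) = 4/7.

4/7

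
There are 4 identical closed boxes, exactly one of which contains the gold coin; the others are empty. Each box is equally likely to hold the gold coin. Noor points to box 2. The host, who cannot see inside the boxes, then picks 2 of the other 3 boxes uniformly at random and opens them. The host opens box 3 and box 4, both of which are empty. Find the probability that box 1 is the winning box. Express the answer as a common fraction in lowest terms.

Because the host chose which boxes to open without knowing where the gold coin is, the choice is independent of the prize location. Learning that none of the 2 opened boxes holds the gold coin simply rules out those 2 locations and leaves the remaining 2 boxes still equally likely by symmetry.
So P(the gold coin in box 1) = 1/2.

1/2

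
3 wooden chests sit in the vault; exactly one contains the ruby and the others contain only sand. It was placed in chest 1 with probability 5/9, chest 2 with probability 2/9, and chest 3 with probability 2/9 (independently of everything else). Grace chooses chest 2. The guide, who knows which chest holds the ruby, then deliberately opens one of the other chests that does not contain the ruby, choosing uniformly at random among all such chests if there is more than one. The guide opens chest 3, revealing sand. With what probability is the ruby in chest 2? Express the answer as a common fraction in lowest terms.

1/6

Condition on the true location of the ruby.
If it is in chest 1 (prior 5/9): the guide has no choice, probability 1; weight (5/9)·1 = 5/9.
If it is in chest 2 (prior 2/9): the guide has 2 equally likely choices, so probability 1/2; weight (2/9)·(1/2) = 1/9.
If it is in chest 3 (prior 2/9): the guide opened chest 3, so this case is ruled out; weight (2/9)·0 = 0.
The weights sum to 2/3.
So P(the ruby in chest 2 | the guide opened chest 3) = (1/9) / (2/3) = 1/6.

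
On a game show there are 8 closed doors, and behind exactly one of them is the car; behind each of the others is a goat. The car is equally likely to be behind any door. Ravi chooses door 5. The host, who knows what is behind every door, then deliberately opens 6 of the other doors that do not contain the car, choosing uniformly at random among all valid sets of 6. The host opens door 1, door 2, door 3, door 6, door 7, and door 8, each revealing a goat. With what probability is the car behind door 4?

Consider each possible location of the car in turn.
If it is behind any of doors 1, 2, 3, 6, 7, and 8 (prior 1/8 each): that door was opened and seen not to hold the prize — ruled out; weight (1/8)·0 = 0 each.
If it is behind door 4 (prior 1/8): the host has no choice, probability 1; weight (1/8)·1 = 1/8.
If it is behind door 5 (prior 1/8): the host has 7 equally likely choices, so probability 1/7; weight (1/8)·(1/7) = 1/56.
The weights sum to 1/7.
So P(the car behind door 4 | the host opened door 1, door 2, door 3, door 6, door 7, and door 8) = (1/8) / (1/7) = 7/8.

7/8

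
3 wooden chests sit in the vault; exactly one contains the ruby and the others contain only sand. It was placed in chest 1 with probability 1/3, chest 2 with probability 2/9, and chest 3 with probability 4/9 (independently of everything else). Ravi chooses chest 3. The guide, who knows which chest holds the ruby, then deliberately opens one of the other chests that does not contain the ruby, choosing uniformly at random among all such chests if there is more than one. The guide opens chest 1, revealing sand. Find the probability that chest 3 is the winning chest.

Consider each possible location of the ruby in turn.
If it is in chest 1 (prior 1/3): the guide opened chest 1, so this case is ruled out; weight (1/3)·0 = 0.
If it is in chest 2 (prior 2/9): the guide has no choice, probability 1; weight (2/9)·1 = 2/9.
If it is in chest 3 (prior 4/9): the guide has 2 equally likely choices, so probability 1/2; weight (4/9)·(1/2) = 2/9.
The weights sum to 4/9.
So P(the ruby in chest 3 | the guide opened chest 1) = (2/9) / (4/9) = 1/2.

1/2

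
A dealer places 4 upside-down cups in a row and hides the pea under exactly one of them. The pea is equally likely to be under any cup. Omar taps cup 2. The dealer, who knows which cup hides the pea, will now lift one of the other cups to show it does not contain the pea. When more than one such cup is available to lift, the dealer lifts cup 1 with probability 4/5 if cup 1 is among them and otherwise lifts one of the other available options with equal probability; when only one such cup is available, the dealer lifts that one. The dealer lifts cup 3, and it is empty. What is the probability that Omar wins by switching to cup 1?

5/8

Apply Bayes' rule, conditioning on where the pea actually is.
If it is under cup 1 (prior 1/4): cup 1 holds the prize so is unavailable; the dealer chooses uniformly among the 2 others, probability 1/2; weight (1/4)·(1/2) = 1/8.
If it is under cup 2 (prior 1/4): cup 1 is available but not opened; cup 3 gets probability (1 − 4/5)/2 = 1/10; weight (1/4)·(1/10) = 1/40.
If it is under cup 3 (prior 1/4): the dealer opened cup 3, so this case is ruled out; weight (1/4)·0 = 0.
If it is under cup 4 (prior 1/4): cup 1 is available but not opened, probability 1/5; weight (1/4)·(1/5) = 1/20.
The weights sum to 1/5.
So P(the pea under cup 1 | the dealer opened cup 3) = (1/8) / (1/5) = 5/8.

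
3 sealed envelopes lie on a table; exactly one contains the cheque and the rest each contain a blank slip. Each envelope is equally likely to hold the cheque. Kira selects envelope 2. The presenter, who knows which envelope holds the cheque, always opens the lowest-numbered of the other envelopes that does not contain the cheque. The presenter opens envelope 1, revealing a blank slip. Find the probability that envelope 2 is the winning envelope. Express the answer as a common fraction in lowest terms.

Apply Bayes' rule, conditioning on where the cheque actually is.
If it is in envelope 1 (prior 1/3): the presenter opened envelope 1, so this case is ruled out; weight (1/3)·0 = 0.
If it is in either of envelopes 2 and 3 (prior 1/3 each): envelope 1 is the lowest-numbered option available, probability 1; weight (1/3)·1 = 1/3 each.
The weights sum to 2/3.
So P(the cheque in envelope 2 | the presenter opened envelope 1) = (1/3) / (2/3) = 1/2.

1/2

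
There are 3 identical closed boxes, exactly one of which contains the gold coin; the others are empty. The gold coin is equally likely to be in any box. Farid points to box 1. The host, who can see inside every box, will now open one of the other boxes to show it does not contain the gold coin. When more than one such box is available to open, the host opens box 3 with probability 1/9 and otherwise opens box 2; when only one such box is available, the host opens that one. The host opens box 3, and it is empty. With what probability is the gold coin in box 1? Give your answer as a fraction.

Condition on the true location of the gold coin.
If it is in box 1 (prior 1/3): box 3 is available, opened with probability 1/9; weight (1/3)·(1/9) = 1/27.
If it is in box 2 (prior 1/3): only box 3 is available, probability 1; weight (1/3)·1 = 1/3.
If it is in box 3 (prior 1/3): the host opened box 3, so this case is ruled out; weight (1/3)·0 = 0.
The weights sum to 10/27.
So P(the gold coin in box 1 | the host opened box 3) = (1/27) / (10/27) = 1/10.

1/10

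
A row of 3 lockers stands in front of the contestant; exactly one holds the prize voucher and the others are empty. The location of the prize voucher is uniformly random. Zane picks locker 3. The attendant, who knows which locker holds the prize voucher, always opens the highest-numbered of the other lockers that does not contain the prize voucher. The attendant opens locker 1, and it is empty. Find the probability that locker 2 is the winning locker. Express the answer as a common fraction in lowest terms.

1

Consider each possible location of the prize voucher in turn.
If it is in locker 1 (prior 1/3): the attendant opened locker 1, so this case is ruled out; weight (1/3)·0 = 0.
If it is in locker 2 (prior 1/3): locker 1 is the highest-numbered option available, probability 1; weight (1/3)·1 = 1/3.
If it is in locker 3 (prior 1/3): the attendant would have opened locker 2 instead, probability 0; weight (1/3)·0 = 0.
The weights sum to 1/3.
So P(the prize voucher in locker 2 | the attendant opened locker 1) = (1/3) / (1/3) = 1.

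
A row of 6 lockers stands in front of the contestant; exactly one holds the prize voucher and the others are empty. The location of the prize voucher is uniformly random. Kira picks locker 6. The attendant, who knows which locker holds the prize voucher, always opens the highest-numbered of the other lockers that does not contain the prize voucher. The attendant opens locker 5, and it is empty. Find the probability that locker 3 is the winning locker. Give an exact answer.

1/5

Apply Bayes' rule, conditioning on where the prize voucher actually is.
If it is in any of lockers 1, 2, 3, 4, and 6 (prior 1/6 each): locker 5 is the highest-numbered option available, probability 1; weight (1/6)·1 = 1/6 each.
If it is in locker 5 (prior 1/6): the attendant opened locker 5, so this case is ruled out; weight (1/6)·0 = 0.
The weights sum to 5/6.
So P(the prize voucher in locker 3 | the attendant opened locker 5) = (1/6) / (5/6) = 1/5.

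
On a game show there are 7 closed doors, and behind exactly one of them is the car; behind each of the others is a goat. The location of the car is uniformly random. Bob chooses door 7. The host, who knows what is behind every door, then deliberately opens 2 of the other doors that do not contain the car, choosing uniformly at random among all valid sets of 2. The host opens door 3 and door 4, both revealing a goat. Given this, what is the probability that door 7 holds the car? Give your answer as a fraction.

1/7

Condition on the true location of the car.
If it is behind any of doors 1, 2, 5, and 6 (prior 1/7 each): the host has 10 equally likely choices, so probability 1/10; weight (1/7)·(1/10) = 1/70 each.
If it is behind either of doors 3 and 4 (prior 1/7 each): that door was opened and seen not to hold the prize — ruled out; weight (1/7)·0 = 0 each.
If it is behind door 7 (prior 1/7): the host has 15 equally likely choices, so probability 1/15; weight (1/7)·(1/15) = 1/105.
The weights sum to 1/15.
So P(the car behind door 7 | the host opened door 3 and door 4) = (1/105) / (1/15) = 1/7.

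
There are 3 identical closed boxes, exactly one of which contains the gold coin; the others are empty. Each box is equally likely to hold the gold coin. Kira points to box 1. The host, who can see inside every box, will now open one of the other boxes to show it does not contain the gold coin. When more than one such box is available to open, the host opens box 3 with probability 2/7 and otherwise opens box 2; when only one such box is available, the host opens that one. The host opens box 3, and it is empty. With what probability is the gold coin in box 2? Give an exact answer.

Consider each possible location of the gold coin in turn.
If it is in box 1 (prior 1/3): box 3 is available, opened with probability 2/7; weight (1/3)·(2/7) = 2/21.
If it is in box 2 (prior 1/3): only box 3 is available, probability 1; weight (1/3)·1 = 1/3.
If it is in box 3 (prior 1/3): the host opened box 3, so this case is ruled out; weight (1/3)·0 = 0.
The weights sum to 3/7.
So P(the gold coin in box 2 | the host opened box 3) = (1/3) / (3/7) = 7/9.

7/9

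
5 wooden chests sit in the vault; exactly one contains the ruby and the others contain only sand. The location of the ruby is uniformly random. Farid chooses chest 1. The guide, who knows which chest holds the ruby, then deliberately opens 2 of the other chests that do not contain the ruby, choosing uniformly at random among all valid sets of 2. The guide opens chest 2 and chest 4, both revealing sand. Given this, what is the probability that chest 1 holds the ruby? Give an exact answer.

Condition on the true location of the ruby.
If it is in chest 1 (prior 1/5): the guide has 6 equally likely choices, so probability 1/6; weight (1/5)·(1/6) = 1/30.
If it is in either of chests 2 and 4 (prior 1/5 each): that chest was opened and seen not to hold the prize — ruled out; weight (1/5)·0 = 0 each.
If it is in either of chests 3 and 5 (prior 1/5 each): the guide has 3 equally likely choices, so probability 1/3; weight (1/5)·(1/3) = 1/15 each.
The weights sum to 1/6.
So P(the ruby in chest 1 | the guide opened chest 2 and chest 4) = (1/30) / (1/6) = 1/5.

1/5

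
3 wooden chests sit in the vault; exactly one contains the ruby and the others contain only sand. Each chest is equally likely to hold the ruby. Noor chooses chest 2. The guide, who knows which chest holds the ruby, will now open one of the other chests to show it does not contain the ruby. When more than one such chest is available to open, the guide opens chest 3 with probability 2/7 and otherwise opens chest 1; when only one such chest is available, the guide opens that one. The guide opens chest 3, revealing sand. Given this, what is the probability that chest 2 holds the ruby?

Consider each possible location of the ruby in turn.
If it is in chest 1 (prior 1/3): only chest 3 is available, probability 1; weight (1/3)·1 = 1/3.
If it is in chest 2 (prior 1/3): chest 3 is available, opened with probability 2/7; weight (1/3)·(2/7) = 2/21.
If it is in chest 3 (prior 1/3): the guide opened chest 3, so this case is ruled out; weight (1/3)·0 = 0.
The weights sum to 3/7.
So P(the ruby in chest 2 | the guide opened chest 3) = (2/21) / (3/7) = 2/9.

2/9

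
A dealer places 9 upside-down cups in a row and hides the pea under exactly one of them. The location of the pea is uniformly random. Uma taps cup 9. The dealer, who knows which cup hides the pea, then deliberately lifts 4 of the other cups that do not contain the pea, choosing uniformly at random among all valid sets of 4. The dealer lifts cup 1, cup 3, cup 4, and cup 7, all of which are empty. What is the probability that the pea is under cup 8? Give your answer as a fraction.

Consider each possible location of the pea in turn.
If it is under any of cups 1, 3, 4, and 7 (prior 1/9 each): that cup was opened and seen not to hold the prize — ruled out; weight (1/9)·0 = 0 each.
If it is under any of cups 2, 5, 6, and 8 (prior 1/9 each): the dealer has 35 equally likely choices, so probability 1/35; weight (1/9)·(1/35) = 1/315 each.
If it is under cup 9 (prior 1/9): the dealer has 70 equally likely choices, so probability 1/70; weight (1/9)·(1/70) = 1/630.
The weights sum to 1/70.
So P(the pea under cup 8 | the dealer opened cup 1, cup 3, cup 4, and cup 7) = (1/315) / (1/70) = 2/9.

2/9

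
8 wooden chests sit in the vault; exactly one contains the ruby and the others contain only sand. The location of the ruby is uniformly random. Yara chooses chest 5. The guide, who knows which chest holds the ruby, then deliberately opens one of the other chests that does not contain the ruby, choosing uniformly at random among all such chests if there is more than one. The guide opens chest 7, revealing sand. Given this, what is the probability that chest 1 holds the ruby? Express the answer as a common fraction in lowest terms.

7/48

Consider each possible location of the ruby in turn.
If it is in any of chests 1, 2, 3, 4, 6, and 8 (prior 1/8 each): the guide has 6 equally likely choices, so probability 1/6; weight (1/8)·(1/6) = 1/48 each.
If it is in chest 5 (prior 1/8): the guide has 7 equally likely choices, so probability 1/7; weight (1/8)·(1/7) = 1/56.
If it is in chest 7 (prior 1/8): the guide opened chest 7, so this case is ruled out; weight (1/8)·0 = 0.
The weights sum to 1/7.
So P(the ruby in chest 1 | the guide opened chest 7) = (1/48) / (1/7) = 7/48.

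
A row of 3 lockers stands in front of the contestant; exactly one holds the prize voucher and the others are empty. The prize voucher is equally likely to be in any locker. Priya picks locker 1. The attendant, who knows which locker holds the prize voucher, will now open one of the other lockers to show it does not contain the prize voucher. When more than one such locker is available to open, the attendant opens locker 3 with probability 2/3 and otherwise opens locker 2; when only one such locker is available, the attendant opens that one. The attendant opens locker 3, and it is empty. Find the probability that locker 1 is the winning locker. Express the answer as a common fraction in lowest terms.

Consider each possible location of the prize voucher in turn.
If it is in locker 1 (prior 1/3): locker 3 is available, opened with probability 2/3; weight (1/3)·(2/3) = 2/9.
If it is in locker 2 (prior 1/3): only locker 3 is available, probability 1; weight (1/3)·1 = 1/3.
If it is in locker 3 (prior 1/3): the attendant opened locker 3, so this case is ruled out; weight (1/3)·0 = 0.
The weights sum to 5/9.
So P(the prize voucher in locker 1 | the attendant opened locker 3) = (2/9) / (5/9) = 2/5.

2/5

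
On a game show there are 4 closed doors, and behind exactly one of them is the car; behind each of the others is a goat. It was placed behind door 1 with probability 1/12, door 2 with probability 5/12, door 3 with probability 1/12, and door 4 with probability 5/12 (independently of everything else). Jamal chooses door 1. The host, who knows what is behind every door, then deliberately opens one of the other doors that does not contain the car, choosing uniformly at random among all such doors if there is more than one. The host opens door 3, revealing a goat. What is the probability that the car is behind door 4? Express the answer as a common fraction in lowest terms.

15/32

Apply Bayes' rule, conditioning on where the car actually is.
If it is behind door 1 (prior 1/12): the host has 3 equally likely choices, so probability 1/3; weight (1/12)·(1/3) = 1/36.
If it is behind either of doors 2 and 4 (prior 5/12 each): the host has 2 equally likely choices, so probability 1/2; weight (5/12)·(1/2) = 5/24 each.
If it is behind door 3 (prior 1/12): the host opened door 3, so this case is ruled out; weight (1/12)·0 = 0.
The weights sum to 4/9.
So P(the car behind door 4 | the host opened door 3) = (5/24) / (4/9) = 15/32.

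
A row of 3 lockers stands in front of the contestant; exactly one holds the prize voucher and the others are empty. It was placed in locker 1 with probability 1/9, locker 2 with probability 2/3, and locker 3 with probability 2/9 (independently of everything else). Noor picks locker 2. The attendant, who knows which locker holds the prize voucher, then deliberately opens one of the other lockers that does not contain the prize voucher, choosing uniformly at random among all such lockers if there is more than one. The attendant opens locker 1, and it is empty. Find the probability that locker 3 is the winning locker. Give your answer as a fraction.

2/5

Condition on the true location of the prize voucher.
If it is in locker 1 (prior 1/9): the attendant opened locker 1, so this case is ruled out; weight (1/9)·0 = 0.
If it is in locker 2 (prior 2/3): the attendant has 2 equally likely choices, so probability 1/2; weight (2/3)·(1/2) = 1/3.
If it is in locker 3 (prior 2/9): the attendant has no choice, probability 1; weight (2/9)·1 = 2/9.
The weights sum to 5/9.
So P(the prize voucher in locker 3 | the attendant opened locker 1) = (2/9) / (5/9) = 2/5.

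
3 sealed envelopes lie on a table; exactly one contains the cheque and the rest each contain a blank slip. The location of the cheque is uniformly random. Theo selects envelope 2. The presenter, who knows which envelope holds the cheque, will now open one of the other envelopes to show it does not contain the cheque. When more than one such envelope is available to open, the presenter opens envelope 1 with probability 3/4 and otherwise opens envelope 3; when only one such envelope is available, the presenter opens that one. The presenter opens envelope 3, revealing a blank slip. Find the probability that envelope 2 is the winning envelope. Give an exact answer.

Condition on the true location of the cheque.
If it is in envelope 1 (prior 1/3): only envelope 3 is available, probability 1; weight (1/3)·1 = 1/3.
If it is in envelope 2 (prior 1/3): envelope 1 is available but not opened, probability 1/4; weight (1/3)·(1/4) = 1/12.
If it is in envelope 3 (prior 1/3): the presenter opened envelope 3, so this case is ruled out; weight (1/3)·0 = 0.
The weights sum to 5/12.
So P(the cheque in envelope 2 | the presenter opened envelope 3) = (1/12) / (5/12) = 1/5.

1/5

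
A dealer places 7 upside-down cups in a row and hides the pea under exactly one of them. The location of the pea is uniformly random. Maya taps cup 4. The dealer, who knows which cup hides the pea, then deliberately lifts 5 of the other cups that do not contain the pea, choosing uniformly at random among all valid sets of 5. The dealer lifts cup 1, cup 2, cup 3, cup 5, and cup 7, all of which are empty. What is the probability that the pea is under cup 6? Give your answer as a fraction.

Apply Bayes' rule, conditioning on where the pea actually is.
If it is under any of cups 1, 2, 3, 5, and 7 (prior 1/7 each): that cup was opened and seen not to hold the prize — ruled out; weight (1/7)·0 = 0 each.
If it is under cup 4 (prior 1/7): the dealer has 6 equally likely choices, so probability 1/6; weight (1/7)·(1/6) = 1/42.
If it is under cup 6 (prior 1/7): the dealer has no choice, probability 1; weight (1/7)·1 = 1/7.
The weights sum to 1/6.
So P(the pea under cup 6 | the dealer opened cup 1, cup 2, cup 3, cup 5, and cup 7) = (1/7) / (1/6) = 6/7.

6/7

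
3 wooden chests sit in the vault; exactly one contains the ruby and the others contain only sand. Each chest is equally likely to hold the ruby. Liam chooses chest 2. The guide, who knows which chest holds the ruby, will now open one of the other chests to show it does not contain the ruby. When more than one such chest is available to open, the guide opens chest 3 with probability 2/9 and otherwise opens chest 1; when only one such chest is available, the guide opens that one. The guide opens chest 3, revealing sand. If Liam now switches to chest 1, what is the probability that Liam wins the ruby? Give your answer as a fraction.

9/11

Apply Bayes' rule, conditioning on where the ruby actually is.
If it is in chest 1 (prior 1/3): only chest 3 is available, probability 1; weight (1/3)·1 = 1/3.
If it is in chest 2 (prior 1/3): chest 3 is available, opened with probability 2/9; weight (1/3)·(2/9) = 2/27.
If it is in chest 3 (prior 1/3): the guide opened chest 3, so this case is ruled out; weight (1/3)·0 = 0.
The weights sum to 11/27.
So P(the ruby in chest 1 | the guide opened chest 3) = (1/3) / (11/27) = 9/11.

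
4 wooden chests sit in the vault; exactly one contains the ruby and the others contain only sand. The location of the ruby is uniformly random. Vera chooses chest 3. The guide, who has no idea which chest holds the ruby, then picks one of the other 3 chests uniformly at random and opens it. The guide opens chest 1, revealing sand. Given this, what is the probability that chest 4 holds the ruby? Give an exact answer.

1/3

Because the guide chose which chest to open without knowing where the ruby is, the choice is independent of the prize location. Learning that chest 1 does not hold the ruby simply rules out that one location and leaves the remaining 3 chests still equally likely by symmetry.
So P(the ruby in chest 4) = 1/3.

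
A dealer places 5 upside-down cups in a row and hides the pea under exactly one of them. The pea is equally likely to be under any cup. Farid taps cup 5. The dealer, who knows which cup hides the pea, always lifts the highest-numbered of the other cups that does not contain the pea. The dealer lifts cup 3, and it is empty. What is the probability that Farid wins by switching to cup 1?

0

Condition on the true location of the pea.
If it is under any of cups 1, 2, and 5 (prior 1/5 each): the dealer would have opened cup 4 instead, probability 0; weight (1/5)·0 = 0 each.
If it is under cup 3 (prior 1/5): the dealer opened cup 3, so this case is ruled out; weight (1/5)·0 = 0.
If it is under cup 4 (prior 1/5): cup 3 is the highest-numbered option available, probability 1; weight (1/5)·1 = 1/5.
The weights sum to 1/5.
So P(the pea under cup 1 | the dealer opened cup 3) = 0 / (1/5) = 0.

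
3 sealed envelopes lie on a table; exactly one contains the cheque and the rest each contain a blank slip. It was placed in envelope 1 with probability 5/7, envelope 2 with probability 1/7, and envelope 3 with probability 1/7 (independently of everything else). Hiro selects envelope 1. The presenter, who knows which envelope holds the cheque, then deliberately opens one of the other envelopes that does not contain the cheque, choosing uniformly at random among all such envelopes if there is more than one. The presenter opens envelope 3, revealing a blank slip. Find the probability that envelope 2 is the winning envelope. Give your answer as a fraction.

Apply Bayes' rule, conditioning on where the cheque actually is.
If it is in envelope 1 (prior 5/7): the presenter has 2 equally likely choices, so probability 1/2; weight (5/7)·(1/2) = 5/14.
If it is in envelope 2 (prior 1/7): the presenter has no choice, probability 1; weight (1/7)·1 = 1/7.
If it is in envelope 3 (prior 1/7): the presenter opened envelope 3, so this case is ruled out; weight (1/7)·0 = 0.
The weights sum to 1/2.
So P(the cheque in envelope 2 | the presenter opened envelope 3) = (1/7) / (1/2) = 2/7.

2/7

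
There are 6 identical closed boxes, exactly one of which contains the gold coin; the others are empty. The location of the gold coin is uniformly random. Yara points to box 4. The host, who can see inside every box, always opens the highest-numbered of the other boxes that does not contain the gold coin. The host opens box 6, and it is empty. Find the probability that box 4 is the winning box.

Apply Bayes' rule, conditioning on where the gold coin actually is.
If it is in any of boxes 1, 2, 3, 4, and 5 (prior 1/6 each): box 6 is the highest-numbered option available, probability 1; weight (1/6)·1 = 1/6 each.
If it is in box 6 (prior 1/6): the host opened box 6, so this case is ruled out; weight (1/6)·0 = 0.
The weights sum to 5/6.
So P(the gold coin in box 4 | the host opened box 6) = (1/6) / (5/6) = 1/5.

1/5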